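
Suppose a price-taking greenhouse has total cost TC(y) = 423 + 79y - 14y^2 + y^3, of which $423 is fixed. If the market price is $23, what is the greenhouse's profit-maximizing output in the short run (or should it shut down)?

Shut down

Variable cost is VC = 79y - 14y^2 + y^3, so AVC = VC/y = 79 - 14y + y^2 and MC = dTC/dy = 79 - 28y + 3y^2.
AVC hits its minimum where MC = AVC, at y = 7, giving min AVC = 79 - 14·7 + 7^2 = $30.
P = $23 lies below min AVC = $30; no output level covers variable cost.
Best response: produce nothing and absorb the $423 fixed cost.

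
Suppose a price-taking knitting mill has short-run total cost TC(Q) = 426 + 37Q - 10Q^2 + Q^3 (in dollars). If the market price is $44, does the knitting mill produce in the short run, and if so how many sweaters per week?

Produce at Q = 7

Variable cost is VC = 37Q - 10Q^2 + Q^3, so AVC = VC/Q = 37 - 10Q + Q^2 and MC = dTC/dQ = 37 - 20Q + 3Q^2.
AVC hits its minimum where MC = AVC, at Q = 5, giving min AVC = 37 - 10·5 + 5^2 = $12.
P = $44 exceeds min AVC = $12, so the firm stays open.
Solving P = MC: -7 - 20Q + 3Q^2 = 0 ⇒ Q = -1/3 or 7. On the upward-sloping branch, Q* = 7.
Check: AVC at Q = 7 is $16 ≤ P, so revenue covers variable cost.
Profit = P·Q − TC = 44·7 − 538 = -$230, a loss, but smaller than the $426 fixed cost the firm would lose by shutting down.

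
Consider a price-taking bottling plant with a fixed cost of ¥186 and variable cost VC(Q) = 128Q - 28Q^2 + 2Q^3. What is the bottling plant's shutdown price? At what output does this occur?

The shutdown price is the minimum of AVC. VC = 128Q - 28Q^2 + 2Q^3, so AVC = 128 - 28Q + 2Q^2.
dAVC/dQ = -28 + 4Q = 0 gives Q = 7. min AVC = 128 - 28·7 + 2·7^2 = 30.
The firm shuts down for any P below ¥30.

¥30 per unit, at Q = 7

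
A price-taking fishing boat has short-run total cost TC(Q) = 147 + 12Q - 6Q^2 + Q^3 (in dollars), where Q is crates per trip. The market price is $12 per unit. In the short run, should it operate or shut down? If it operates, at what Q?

From TC, MC = TC'(Q) = 12 - 12Q + 3Q^2 and AVC = VC/Q = 12 - 6Q + Q^2.
AVC is minimized where dAVC/dQ = -6 + 2Q = 0, at Q = 3; min AVC = 12 - 6·3 + 3^2 = $3.
Since P = $12 ≥ min AVC = $3, price covers variable cost and the firm should produce.
Set P = MC: 12 = 12 - 12Q + 3Q^2 → -12Q + 3Q^2 = 0. The roots are Q = 0 and Q = 4; the profit-maximizing output is on the rising part of MC, so Q* = 4.
Check: AVC at Q = 4 is $4 ≤ P, so revenue covers variable cost.
Profit = P·Q − TC = 12·4 − 163 = -$115, a loss, but smaller than the $147 fixed cost the firm would lose by shutting down.

Produce at Q = 4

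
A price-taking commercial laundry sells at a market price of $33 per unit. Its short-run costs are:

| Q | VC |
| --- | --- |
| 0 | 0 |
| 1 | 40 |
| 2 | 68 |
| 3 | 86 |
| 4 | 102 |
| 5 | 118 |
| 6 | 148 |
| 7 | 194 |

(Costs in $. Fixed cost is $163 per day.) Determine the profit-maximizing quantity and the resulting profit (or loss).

Compute π = P·Q − TC at each output: Q=0: -163; Q=1: -170; Q=2: -165; Q=3: -150; Q=4: -133; Q=5: -116; Q=6: -113; Q=7: -126.
Profit is maximized at Q = 6. AVC there is 148/6 = $24.67 ≤ P, so producing beats shutting down (which would give -$163).

Q = 6; profit = -$113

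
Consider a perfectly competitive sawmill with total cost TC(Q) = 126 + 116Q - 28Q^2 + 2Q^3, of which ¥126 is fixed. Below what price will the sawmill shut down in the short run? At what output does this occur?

The firm shuts down when price falls below the minimum of average variable cost. AVC = VC/Q = 116 - 28Q + 2Q^2.
At the minimum of AVC, MC = AVC. MC = 116 - 56Q + 6Q^2; setting MC = AVC gives 4Q^2 - 28Q = 0, so Q = 7. min AVC = 18.
The firm shuts down for any P below ¥18.

¥18 per unit, at Q = 7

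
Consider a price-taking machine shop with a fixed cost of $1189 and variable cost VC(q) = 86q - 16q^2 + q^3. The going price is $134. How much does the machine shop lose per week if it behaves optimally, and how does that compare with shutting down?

Profit = -$37 at q = 12

AVC = 86 - 16q + q^2 has its minimum $22 at q = 8; price $134 clears that bar, so the firm operates.
MC = 86 - 32q + 3q^2. Setting P = MC and taking the root on the rising branch gives q* = 12.
TR = 134·12 = 1608. TC = 1189 + 456 = 1645. Profit = 1608 − 1645 = -$37.
Shutting down would mean losing the fixed cost of $1189, so operating at a loss of $37 is better by $1152.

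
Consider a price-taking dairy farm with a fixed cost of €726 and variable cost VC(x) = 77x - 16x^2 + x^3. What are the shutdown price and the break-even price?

AVC = 77 - 16x + x^2; minimized at x = 8, giving min AVC = €13. That is the shutdown price.
ATC = 726/x + 77 - 16x + x^2. Setting dATC/dx = −726/x^2 − 16 + 2x = 0 gives x = 11 (since 2·11^3 − 16·11^2 = 726).
min ATC = 726/11 + 77 − 16·11 + 11^2 = €88. That is the break-even price.
Between these two prices the firm operates at a loss; above €88 it earns a profit.

Shutdown price = €13; break-even price = €88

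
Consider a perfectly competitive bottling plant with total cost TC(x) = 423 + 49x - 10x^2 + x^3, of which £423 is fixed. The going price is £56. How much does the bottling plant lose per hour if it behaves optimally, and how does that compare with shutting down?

Profit = -£227 at x = 7

AVC = 49 - 10x + x^2 has its minimum £24 at x = 5; price £56 clears that bar, so the firm operates.
With MC = 49 - 20x + 3x^2, P = MC on the upward-sloping part at x* = 7.
TR = 56·7 = 392. TC = 423 + 196 = 619. Profit = 392 − 619 = -£227.
That loss of £227 beats the £423 the firm would lose by shutting down; producing recovers £196 of fixed cost.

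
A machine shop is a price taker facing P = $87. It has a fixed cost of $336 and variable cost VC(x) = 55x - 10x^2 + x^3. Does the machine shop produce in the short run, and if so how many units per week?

From TC, MC = TC'(x) = 55 - 20x + 3x^2 and AVC = VC/x = 55 - 10x + x^2.
AVC hits its minimum where MC = AVC, at x = 5, giving min AVC = 55 - 10·5 + 5^2 = $30.
Since P = $87 ≥ min AVC = $30, price covers variable cost and the firm should produce.
Set P = MC: 87 = 55 - 20x + 3x^2 → -32 - 20x + 3x^2 = 0. The roots are x = -4/3 and x = 8; the profit-maximizing output is on the rising part of MC, so x* = 8.
Check: AVC at x = 8 is $39 ≤ P, so revenue covers variable cost.
Profit = P·x − TC = 87·8 − 648 = $48.

Produce at x = 8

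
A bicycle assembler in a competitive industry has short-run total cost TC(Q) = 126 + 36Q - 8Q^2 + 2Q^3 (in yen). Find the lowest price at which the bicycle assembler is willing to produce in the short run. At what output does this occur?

¥28 per unit, at Q = 2

The shutdown price is the minimum of AVC. VC = 36Q - 8Q^2 + 2Q^3, so AVC = 36 - 8Q + 2Q^2.
At the minimum of AVC, MC = AVC. MC = 36 - 16Q + 6Q^2; setting MC = AVC gives 4Q^2 - 8Q = 0, so Q = 2. min AVC = 28.
For P < ¥28 the firm produces nothing.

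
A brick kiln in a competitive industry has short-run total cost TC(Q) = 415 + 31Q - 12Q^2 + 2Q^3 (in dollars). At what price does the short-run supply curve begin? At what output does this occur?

$13 per unit, at Q = 3

The firm shuts down when price falls below the minimum of average variable cost. AVC = VC/Q = 31 - 12Q + 2Q^2.
dAVC/dQ = -12 + 4Q = 0 gives Q = 3. min AVC = 31 - 12·3 + 2·3^2 = 13.
The firm shuts down for any P below $13.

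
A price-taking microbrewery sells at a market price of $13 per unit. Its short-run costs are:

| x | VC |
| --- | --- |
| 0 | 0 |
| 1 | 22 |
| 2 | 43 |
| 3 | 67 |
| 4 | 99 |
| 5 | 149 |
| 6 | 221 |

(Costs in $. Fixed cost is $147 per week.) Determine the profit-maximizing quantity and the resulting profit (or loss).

Tabulate TR − TC: x=0: -147; x=1: -156; x=2: -164; x=3: -175; x=4: -194; x=5: -231; x=6: -290.
Profit is highest at x = 0. Equivalently, the lowest AVC in the table is 43/2 ≈ $21.50 at x = 2, and P = $13 falls below it — price never covers variable cost, so the firm shuts down and loses only its fixed cost.

x = 0 (shut down); profit = -$147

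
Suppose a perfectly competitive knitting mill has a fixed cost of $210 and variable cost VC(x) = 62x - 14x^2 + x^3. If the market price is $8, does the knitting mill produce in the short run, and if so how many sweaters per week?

Shut down

Strip out fixed cost: VC = 62x - 14x^2 + x^3. Then AVC = 62 - 14x + x^2 and MC = 62 - 28x + 3x^2.
AVC hits its minimum where MC = AVC, at x = 7, giving min AVC = 62 - 14·7 + 7^2 = $13.
P = $8 lies below min AVC = $13; no output level covers variable cost.
Shutting down limits the loss to fixed cost, $210.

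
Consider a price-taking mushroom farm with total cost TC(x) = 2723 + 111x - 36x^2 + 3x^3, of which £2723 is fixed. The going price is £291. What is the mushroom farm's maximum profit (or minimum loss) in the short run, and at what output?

AVC = 111 - 36x + 3x^2 has its minimum £3 at x = 6; price £291 clears that bar, so the firm operates.
MC = 111 - 72x + 9x^2. Setting P = MC and taking the root on the rising branch gives x* = 10.
TR = 291·10 = 2910. TC = 2723 + 510 = 3233. Profit = 2910 − 3233 = -£323.
Shutting down would mean losing the fixed cost of £2723, so operating at a loss of £323 is better by £2400.

Profit = -£323 at x = 10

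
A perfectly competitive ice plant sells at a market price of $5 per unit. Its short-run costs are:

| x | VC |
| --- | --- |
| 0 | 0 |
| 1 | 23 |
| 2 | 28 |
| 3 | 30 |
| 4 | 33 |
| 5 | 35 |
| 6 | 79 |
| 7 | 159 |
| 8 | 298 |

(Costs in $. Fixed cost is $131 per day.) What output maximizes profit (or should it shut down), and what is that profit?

x = 0 (shut down); profit = -$131

Compute π = P·x − TC at each output: x=0: -131; x=1: -149; x=2: -149; x=3: -146; x=4: -144; x=5: -141; x=6: -180; x=7: -255; x=8: -389.
Profit is highest at x = 0. Equivalently, the lowest AVC in the table is 35/5 ≈ $7 at x = 5, and P = $5 falls below it — price never covers variable cost, so the firm shuts down and loses only its fixed cost.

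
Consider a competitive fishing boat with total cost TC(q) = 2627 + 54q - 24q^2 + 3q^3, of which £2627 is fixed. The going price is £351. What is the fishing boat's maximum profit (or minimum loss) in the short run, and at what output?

Profit = -£197 at q = 9

AVC = 54 - 24q + 3q^2; min AVC = £6 at q = 4. Since P = £351 ≥ min AVC, the firm produces.
With MC = 54 - 48q + 9q^2, P = MC on the upward-sloping part at q* = 9.
TR = 351·9 = 3159. TC = 2627 + 729 = 3356. Profit = 3159 − 3356 = -£197.
By producing, the firm covers all variable cost plus £2430 of fixed cost; shutting down would lose the full £2627.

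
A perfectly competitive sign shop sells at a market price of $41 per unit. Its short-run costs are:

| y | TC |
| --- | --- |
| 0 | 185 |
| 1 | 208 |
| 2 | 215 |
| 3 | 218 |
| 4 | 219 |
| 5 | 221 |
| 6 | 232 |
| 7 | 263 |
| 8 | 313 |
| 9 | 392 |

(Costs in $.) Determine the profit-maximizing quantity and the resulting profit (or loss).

Tabulate TR − TC: y=0: -185; y=1: -167; y=2: -133; y=3: -95; y=4: -55; y=5: -16; y=6: 14; y=7: 24; y=8: 15; y=9: -23.
Profit is maximized at y = 7. AVC there is 78/7 = $11.14 ≤ P, so producing beats shutting down (which would give -$185).

y = 7; profit = $24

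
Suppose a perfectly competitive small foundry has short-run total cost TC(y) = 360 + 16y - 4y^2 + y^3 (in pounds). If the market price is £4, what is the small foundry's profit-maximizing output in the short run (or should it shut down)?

Strip out fixed cost: VC = 16y - 4y^2 + y^3. Then AVC = 16 - 4y + y^2 and MC = 16 - 8y + 3y^2.
AVC is minimized where dAVC/dy = -4 + 2y = 0, at y = 2; min AVC = 16 - 4·2 + 2^2 = £12.
With P < min AVC (£4 < £12), every unit sold adds to the loss.
The firm minimizes its loss by shutting down and losing only its fixed cost of £360.

Shut down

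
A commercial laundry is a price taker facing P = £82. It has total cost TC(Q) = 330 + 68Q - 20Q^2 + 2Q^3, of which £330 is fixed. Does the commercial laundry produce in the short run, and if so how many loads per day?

Produce at Q = 7

From TC, MC = TC'(Q) = 68 - 40Q + 6Q^2 and AVC = VC/Q = 68 - 20Q + 2Q^2.
AVC hits its minimum where MC = AVC, at Q = 5, giving min AVC = 68 - 20·5 + 2·5^2 = £18.
P = £82 exceeds min AVC = £18, so the firm stays open.
P = MC gives -14 - 40Q + 6Q^2 = 0, with roots -1/3 and 7. Take the larger (rising MC): Q* = 7.
Check: AVC at Q = 7 is £26 ≤ P, so revenue covers variable cost.
Profit = P·Q − TC = 82·7 − 512 = £62.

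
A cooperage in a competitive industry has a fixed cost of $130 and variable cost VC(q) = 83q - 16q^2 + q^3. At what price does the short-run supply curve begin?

$19 per unit

The shutdown price is the minimum of AVC. VC = 83q - 16q^2 + q^3, so AVC = 83 - 16q + q^2.
dAVC/dq = -16 + 2q = 0 gives q = 8. min AVC = 83 - 16·8 + 8^2 = 19.
So the shutdown price is $19.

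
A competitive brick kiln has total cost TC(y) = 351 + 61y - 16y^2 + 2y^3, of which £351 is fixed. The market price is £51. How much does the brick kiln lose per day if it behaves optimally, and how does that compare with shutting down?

Profit = -£251 at y = 5

AVC = 61 - 16y + 2y^2; min AVC = £29 at y = 4. Since P = £51 ≥ min AVC, the firm produces.
MC = 61 - 32y + 6y^2. Setting P = MC and taking the root on the rising branch gives y* = 5.
TR = 51·5 = 255. TC = 351 + 155 = 506. Profit = 255 − 506 = -£251.
By producing, the firm covers all variable cost plus £100 of fixed cost; shutting down would lose the full £351.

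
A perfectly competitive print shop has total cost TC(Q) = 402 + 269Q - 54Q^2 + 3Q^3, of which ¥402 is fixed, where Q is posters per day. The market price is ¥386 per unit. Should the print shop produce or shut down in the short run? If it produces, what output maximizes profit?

Variable cost is VC = 269Q - 54Q^2 + 3Q^3, so AVC = VC/Q = 269 - 54Q + 3Q^2 and MC = dTC/dQ = 269 - 108Q + 9Q^2.
AVC hits its minimum where MC = AVC, at Q = 9, giving min AVC = 269 - 54·9 + 3·9^2 = ¥26.
Since P = ¥386 ≥ min AVC = ¥26, price covers variable cost and the firm should produce.
Solving P = MC: -117 - 108Q + 9Q^2 = 0 ⇒ Q = -1 or 13. On the upward-sloping branch, Q* = 13.
Check: AVC at Q = 13 is ¥74 ≤ P, so revenue covers variable cost.
Profit = P·Q − TC = 386·13 − 1364 = ¥3654.

Produce at Q = 13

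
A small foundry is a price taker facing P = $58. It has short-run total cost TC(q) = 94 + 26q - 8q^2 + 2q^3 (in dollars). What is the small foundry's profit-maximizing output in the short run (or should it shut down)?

From TC, MC = TC'(q) = 26 - 16q + 6q^2 and AVC = VC/q = 26 - 8q + 2q^2.
AVC is minimized where dAVC/dq = -8 + 4q = 0, at q = 2; min AVC = 26 - 8·2 + 2·2^2 = $18.
P = $58 exceeds min AVC = $18, so the firm stays open.
Set P = MC: 58 = 26 - 16q + 6q^2 → -32 - 16q + 6q^2 = 0. The roots are q = -4/3 and q = 4; the profit-maximizing output is on the rising part of MC, so q* = 4.
Check: AVC at q = 4 is $26 ≤ P, so revenue covers variable cost.
Profit = P·q − TC = 58·4 − 198 = $34.

Produce at q = 4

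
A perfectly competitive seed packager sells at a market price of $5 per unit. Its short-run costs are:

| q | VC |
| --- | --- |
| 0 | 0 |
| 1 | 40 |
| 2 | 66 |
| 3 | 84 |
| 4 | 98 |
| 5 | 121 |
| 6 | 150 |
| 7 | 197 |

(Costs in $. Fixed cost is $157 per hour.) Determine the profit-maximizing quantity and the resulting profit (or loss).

Compute π = P·q − TC at each output: q=0: -157; q=1: -192; q=2: -213; q=3: -226; q=4: -235; q=5: -253; q=6: -277; q=7: -319.
Profit is highest at q = 0. Equivalently, the lowest AVC in the table is 121/5 ≈ $24.20 at q = 5, and P = $5 falls below it — price never covers variable cost, so the firm shuts down and loses only its fixed cost.

q = 0 (shut down); profit = -$157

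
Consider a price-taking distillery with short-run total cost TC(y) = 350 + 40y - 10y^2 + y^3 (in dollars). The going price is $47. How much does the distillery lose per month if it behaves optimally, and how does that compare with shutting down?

Profit = -$154 at y = 7

AVC = 40 - 10y + y^2 has its minimum $15 at y = 5; price $47 clears that bar, so the firm operates.
With MC = 40 - 20y + 3y^2, P = MC on the upward-sloping part at y* = 7.
TR = 47·7 = 329. TC = 350 + 133 = 483. Profit = 329 − 483 = -$154.
By producing, the firm covers all variable cost plus $196 of fixed cost; shutting down would lose the full $350.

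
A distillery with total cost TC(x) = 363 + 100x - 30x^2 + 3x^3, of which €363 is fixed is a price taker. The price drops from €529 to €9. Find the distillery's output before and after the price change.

Output falls from 11 to 0 (the firm shuts down)

MC = 100 - 60x + 9x^2; the shutdown threshold is min AVC = €25 (at x = 5).
With P = €529 above the shutdown price, P = MC gives x = 11.
At P = €9 < min AVC = €25, price no longer covers variable cost at any output, so the firm shuts down: x = 0.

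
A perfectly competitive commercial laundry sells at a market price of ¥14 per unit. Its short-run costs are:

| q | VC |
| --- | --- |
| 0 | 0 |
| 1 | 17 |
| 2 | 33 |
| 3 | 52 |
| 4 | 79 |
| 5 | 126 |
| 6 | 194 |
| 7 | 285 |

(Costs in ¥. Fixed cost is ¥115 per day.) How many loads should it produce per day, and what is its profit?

Profit at each row (π = 14q − TC): q=0: -115; q=1: -118; q=2: -120; q=3: -125; q=4: -138; q=5: -171; q=6: -225; q=7: -302.
Profit is highest at q = 0. Equivalently, the lowest AVC in the table is 33/2 ≈ ¥16.50 at q = 2, and P = ¥14 falls below it — price never covers variable cost, so the firm shuts down and loses only its fixed cost.

q = 0 (shut down); profit = -¥115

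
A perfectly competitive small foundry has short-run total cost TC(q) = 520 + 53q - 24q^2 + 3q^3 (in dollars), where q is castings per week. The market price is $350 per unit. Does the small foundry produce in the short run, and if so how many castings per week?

Variable cost is VC = 53q - 24q^2 + 3q^3, so AVC = VC/q = 53 - 24q + 3q^2 and MC = dTC/dq = 53 - 48q + 9q^2.
AVC is minimized where dAVC/dq = -24 + 6q = 0, at q = 4; min AVC = 53 - 24·4 + 3·4^2 = $5.
Because $350 ≥ $5, revenue can cover variable cost; the firm operates.
Solving P = MC: -297 - 48q + 9q^2 = 0 ⇒ q = -11/3 or 9. On the upward-sloping branch, q* = 9.
Check: AVC at q = 9 is $80 ≤ P, so revenue covers variable cost.
Profit = P·q − TC = 350·9 − 1240 = $1910.

Produce at q = 9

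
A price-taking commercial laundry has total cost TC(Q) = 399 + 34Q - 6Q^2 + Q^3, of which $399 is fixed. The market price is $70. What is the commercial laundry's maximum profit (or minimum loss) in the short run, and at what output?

AVC = 34 - 6Q + Q^2 has its minimum $25 at Q = 3; price $70 clears that bar, so the firm operates.
MC = 34 - 12Q + 3Q^2. Setting P = MC and taking the root on the rising branch gives Q* = 6.
TR = 70·6 = 420. TC = 399 + 204 = 603. Profit = 420 − 603 = -$183.
That loss of $183 beats the $399 the firm would lose by shutting down; producing recovers $216 of fixed cost.

Profit = -$183 at Q = 6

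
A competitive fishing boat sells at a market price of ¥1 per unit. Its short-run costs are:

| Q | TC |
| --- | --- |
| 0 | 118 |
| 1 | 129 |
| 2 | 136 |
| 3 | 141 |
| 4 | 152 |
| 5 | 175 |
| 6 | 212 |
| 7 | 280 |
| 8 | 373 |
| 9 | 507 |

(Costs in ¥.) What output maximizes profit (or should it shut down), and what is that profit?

Q = 0 (shut down); profit = -¥118

Tabulate TR − TC: Q=0: -118; Q=1: -128; Q=2: -134; Q=3: -138; Q=4: -148; Q=5: -170; Q=6: -206; Q=7: -273; Q=8: -365; Q=9: -498.
Profit is highest at Q = 0. Equivalently, the lowest AVC in the table is 23/3 ≈ ¥7.67 at Q = 3, and P = ¥1 falls below it — price never covers variable cost, so the firm shuts down and loses only its fixed cost.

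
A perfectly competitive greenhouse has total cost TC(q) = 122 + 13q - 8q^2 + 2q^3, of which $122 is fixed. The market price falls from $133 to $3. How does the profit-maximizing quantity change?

Output falls from 6 to 0 (the firm shuts down)

MC = 13 - 16q + 6q^2; the shutdown threshold is min AVC = $5 (at q = 2).
With P = $133 above the shutdown price, P = MC gives q = 6.
At P = $3 < min AVC = $5, price no longer covers variable cost at any output, so the firm shuts down: q = 0.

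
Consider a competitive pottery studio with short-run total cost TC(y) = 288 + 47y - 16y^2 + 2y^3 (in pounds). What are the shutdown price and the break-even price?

AVC = 47 - 16y + 2y^2; minimized at y = 4, giving min AVC = £15. That is the shutdown price.
ATC = 288/y + 47 - 16y + 2y^2. Setting dATC/dy = −288/y^2 − 16 + 4y = 0 gives y = 6 (since 4·6^3 − 16·6^2 = 288).
min ATC = 288/6 + 47 − 16·6 + 2·6^2 = £71. That is the break-even price.
Between these two prices the firm operates at a loss; above £71 it earns a profit.

Shutdown price = £15; break-even price = £71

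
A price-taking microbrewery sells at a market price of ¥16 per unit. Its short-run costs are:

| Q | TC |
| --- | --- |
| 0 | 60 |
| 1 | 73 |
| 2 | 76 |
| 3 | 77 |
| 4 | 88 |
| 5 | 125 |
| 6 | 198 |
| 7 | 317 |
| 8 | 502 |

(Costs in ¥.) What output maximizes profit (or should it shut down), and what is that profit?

Q = 4; profit = -¥24

Compute π = P·Q − TC at each output: Q=0: -60; Q=1: -57; Q=2: -44; Q=3: -29; Q=4: -24; Q=5: -45; Q=6: -102; Q=7: -205; Q=8: -374.
Profit is maximized at Q = 4. AVC there is 28/4 = ¥7 ≤ P, so producing beats shutting down (which would give -¥60).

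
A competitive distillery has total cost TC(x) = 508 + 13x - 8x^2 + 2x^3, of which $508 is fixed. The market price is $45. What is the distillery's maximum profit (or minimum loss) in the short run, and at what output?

AVC = 13 - 8x + 2x^2 has its minimum $5 at x = 2; price $45 clears that bar, so the firm operates.
MC = 13 - 16x + 6x^2. Setting P = MC and taking the root on the rising branch gives x* = 4.
TR = 45·4 = 180. TC = 508 + 52 = 560. Profit = 180 − 560 = -$380.
That loss of $380 beats the $508 the firm would lose by shutting down; producing recovers $128 of fixed cost.

Profit = -$380 at x = 4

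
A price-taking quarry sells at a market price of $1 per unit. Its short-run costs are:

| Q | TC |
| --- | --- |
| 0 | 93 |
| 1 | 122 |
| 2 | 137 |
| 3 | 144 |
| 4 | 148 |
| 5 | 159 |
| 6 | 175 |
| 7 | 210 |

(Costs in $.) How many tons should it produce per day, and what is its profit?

Q = 0 (shut down); profit = -$93

Tabulate TR − TC: Q=0: -93; Q=1: -121; Q=2: -135; Q=3: -141; Q=4: -144; Q=5: -154; Q=6: -169; Q=7: -203.
Profit is highest at Q = 0. Equivalently, the lowest AVC in the table is 66/5 ≈ $13.20 at Q = 5, and P = $1 falls below it — price never covers variable cost, so the firm shuts down and loses only its fixed cost.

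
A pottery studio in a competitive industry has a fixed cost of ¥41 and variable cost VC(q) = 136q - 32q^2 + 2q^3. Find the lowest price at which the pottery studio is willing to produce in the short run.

The firm shuts down when price falls below the minimum of average variable cost. AVC = VC/q = 136 - 32q + 2q^2.
At the minimum of AVC, MC = AVC. MC = 136 - 64q + 6q^2; setting MC = AVC gives 4q^2 - 32q = 0, so q = 8. min AVC = 8.
For P < ¥8 the firm produces nothing.

¥8 per unit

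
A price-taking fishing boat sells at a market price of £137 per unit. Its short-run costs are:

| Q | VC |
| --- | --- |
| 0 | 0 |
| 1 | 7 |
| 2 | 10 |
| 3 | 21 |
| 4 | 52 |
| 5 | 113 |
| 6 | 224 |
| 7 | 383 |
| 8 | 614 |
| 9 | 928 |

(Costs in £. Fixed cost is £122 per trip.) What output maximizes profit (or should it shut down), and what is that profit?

Compute π = P·Q − TC at each output: Q=0: -122; Q=1: 8; Q=2: 142; Q=3: 268; Q=4: 374; Q=5: 450; Q=6: 476; Q=7: 454; Q=8: 360; Q=9: 183.
Profit is maximized at Q = 6. AVC there is 224/6 = £37.33 ≤ P, so producing beats shutting down (which would give -£122).

Q = 6; profit = £476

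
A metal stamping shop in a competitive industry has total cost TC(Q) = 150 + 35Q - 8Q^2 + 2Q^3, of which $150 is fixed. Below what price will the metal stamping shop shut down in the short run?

The firm shuts down when price falls below the minimum of average variable cost. AVC = VC/Q = 35 - 8Q + 2Q^2.
dAVC/dQ = -8 + 4Q = 0 gives Q = 2. min AVC = 35 - 8·2 + 2·2^2 = 27.
So the shutdown price is $27.

$27 per unit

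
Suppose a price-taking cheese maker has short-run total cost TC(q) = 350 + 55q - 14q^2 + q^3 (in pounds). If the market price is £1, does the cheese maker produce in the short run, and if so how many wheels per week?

From TC, MC = TC'(q) = 55 - 28q + 3q^2 and AVC = VC/q = 55 - 14q + q^2.
The AVC parabola has its vertex at q = 14/2 = 7, where AVC = 55 - 14·7 + 7^2 = £6.
P = £1 lies below min AVC = £6; no output level covers variable cost.
Best response: produce nothing and absorb the £350 fixed cost.

Shut down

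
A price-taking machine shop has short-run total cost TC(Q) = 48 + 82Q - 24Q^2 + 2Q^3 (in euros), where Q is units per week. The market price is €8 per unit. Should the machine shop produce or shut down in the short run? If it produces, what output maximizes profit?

From TC, MC = TC'(Q) = 82 - 48Q + 6Q^2 and AVC = VC/Q = 82 - 24Q + 2Q^2.
AVC is minimized where dAVC/dQ = -24 + 4Q = 0, at Q = 6; min AVC = 82 - 24·6 + 2·6^2 = €10.
With P < min AVC (€8 < €10), every unit sold adds to the loss.
Shutting down limits the loss to fixed cost, €48.

Shut down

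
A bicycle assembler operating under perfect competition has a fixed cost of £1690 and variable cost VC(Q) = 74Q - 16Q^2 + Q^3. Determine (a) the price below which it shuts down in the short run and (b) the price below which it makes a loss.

Shutdown price = min AVC. AVC = 74 - 16Q + Q^2, with vertex at Q = 8 and minimum £10.
ATC = 1690/Q + 74 - 16Q + Q^2. Setting dATC/dQ = −1690/Q^2 − 16 + 2Q = 0 gives Q = 13 (since 2·13^3 − 16·13^2 = 1690).
min ATC = 1690/13 + 74 − 16·13 + 13^2 = £165. That is the break-even price.
Between these two prices the firm operates at a loss; above £165 it earns a profit.

Shutdown price = £10; break-even price = £165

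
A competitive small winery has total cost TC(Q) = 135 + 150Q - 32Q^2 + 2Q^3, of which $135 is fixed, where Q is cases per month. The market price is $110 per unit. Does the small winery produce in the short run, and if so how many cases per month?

Produce at Q = 10

From TC, MC = TC'(Q) = 150 - 64Q + 6Q^2 and AVC = VC/Q = 150 - 32Q + 2Q^2.
AVC hits its minimum where MC = AVC, at Q = 8, giving min AVC = 150 - 32·8 + 2·8^2 = $22.
Because $110 ≥ $22, revenue can cover variable cost; the firm operates.
Set P = MC: 110 = 150 - 64Q + 6Q^2 → 40 - 64Q + 6Q^2 = 0. The roots are Q = 2/3 and Q = 10; the profit-maximizing output is on the rising part of MC, so Q* = 10.
Check: AVC at Q = 10 is $30 ≤ P, so revenue covers variable cost.
Profit = P·Q − TC = 110·10 − 435 = $665.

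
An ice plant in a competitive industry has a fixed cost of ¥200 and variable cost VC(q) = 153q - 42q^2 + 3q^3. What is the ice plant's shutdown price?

The shutdown price is the minimum of AVC. VC = 153q - 42q^2 + 3q^3, so AVC = 153 - 42q + 3q^2.
At the minimum of AVC, MC = AVC. MC = 153 - 84q + 9q^2; setting MC = AVC gives 6q^2 - 42q = 0, so q = 7. min AVC = 6.
For P < ¥6 the firm produces nothing.

¥6 per unit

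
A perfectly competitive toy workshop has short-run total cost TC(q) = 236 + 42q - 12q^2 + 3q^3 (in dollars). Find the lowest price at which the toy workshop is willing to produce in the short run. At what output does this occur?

The firm shuts down when price falls below the minimum of average variable cost. AVC = VC/q = 42 - 12q + 3q^2.
dAVC/dq = -12 + 6q = 0 gives q = 2. min AVC = 42 - 12·2 + 3·2^2 = 30.
So the shutdown price is $30.

$30 per unit, at q = 2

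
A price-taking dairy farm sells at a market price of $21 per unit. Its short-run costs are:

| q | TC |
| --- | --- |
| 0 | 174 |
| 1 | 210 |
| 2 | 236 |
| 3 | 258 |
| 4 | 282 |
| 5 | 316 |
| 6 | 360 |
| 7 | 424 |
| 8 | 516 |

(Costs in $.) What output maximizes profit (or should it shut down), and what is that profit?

q = 0 (shut down); profit = -$174

Compute π = P·q − TC at each output: q=0: -174; q=1: -189; q=2: -194; q=3: -195; q=4: -198; q=5: -211; q=6: -234; q=7: -277; q=8: -348.
Profit is highest at q = 0. Equivalently, the lowest AVC in the table is 108/4 ≈ $27 at q = 4, and P = $21 falls below it — price never covers variable cost, so the firm shuts down and loses only its fixed cost.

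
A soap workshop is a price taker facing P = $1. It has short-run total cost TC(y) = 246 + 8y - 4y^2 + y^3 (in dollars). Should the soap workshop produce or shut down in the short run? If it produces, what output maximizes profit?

Shut down

Strip out fixed cost: VC = 8y - 4y^2 + y^3. Then AVC = 8 - 4y + y^2 and MC = 8 - 8y + 3y^2.
AVC hits its minimum where MC = AVC, at y = 2, giving min AVC = 8 - 4·2 + 2^2 = $4.
Since P = $1 < min AVC = $4, price fails to cover variable cost at any output.
Best response: produce nothing and absorb the $246 fixed cost.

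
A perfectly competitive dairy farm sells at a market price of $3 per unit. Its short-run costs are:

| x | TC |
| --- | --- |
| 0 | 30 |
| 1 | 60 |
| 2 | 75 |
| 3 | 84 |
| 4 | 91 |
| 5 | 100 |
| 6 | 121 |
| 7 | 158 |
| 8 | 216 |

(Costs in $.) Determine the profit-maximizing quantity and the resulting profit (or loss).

x = 0 (shut down); profit = -$30

Tabulate TR − TC: x=0: -30; x=1: -57; x=2: -69; x=3: -75; x=4: -79; x=5: -85; x=6: -103; x=7: -137; x=8: -192.
Profit is highest at x = 0. Equivalently, the lowest AVC in the table is 70/5 ≈ $14 at x = 5, and P = $3 falls below it — price never covers variable cost, so the firm shuts down and loses only its fixed cost.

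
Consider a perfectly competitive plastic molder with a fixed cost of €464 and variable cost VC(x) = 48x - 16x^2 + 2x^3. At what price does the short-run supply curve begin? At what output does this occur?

The shutdown price is the minimum of AVC. VC = 48x - 16x^2 + 2x^3, so AVC = 48 - 16x + 2x^2.
dAVC/dx = -16 + 4x = 0 gives x = 4. min AVC = 48 - 16·4 + 2·4^2 = 16.
The firm shuts down for any P below €16.

€16 per unit, at x = 4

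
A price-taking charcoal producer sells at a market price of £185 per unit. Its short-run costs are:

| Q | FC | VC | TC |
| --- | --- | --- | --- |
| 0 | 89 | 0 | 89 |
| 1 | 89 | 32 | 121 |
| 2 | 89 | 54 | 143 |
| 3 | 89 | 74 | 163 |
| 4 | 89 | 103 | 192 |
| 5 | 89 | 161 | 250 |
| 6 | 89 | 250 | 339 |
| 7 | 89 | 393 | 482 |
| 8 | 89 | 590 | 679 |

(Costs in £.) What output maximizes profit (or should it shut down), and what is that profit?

Q = 7; profit = £813

Tabulate TR − TC: Q=0: -89; Q=1: 64; Q=2: 227; Q=3: 392; Q=4: 548; Q=5: 675; Q=6: 771; Q=7: 813; Q=8: 801.
Profit is maximized at Q = 7. AVC there is 393/7 = £56.14 ≤ P, so producing beats shutting down (which would give -£89).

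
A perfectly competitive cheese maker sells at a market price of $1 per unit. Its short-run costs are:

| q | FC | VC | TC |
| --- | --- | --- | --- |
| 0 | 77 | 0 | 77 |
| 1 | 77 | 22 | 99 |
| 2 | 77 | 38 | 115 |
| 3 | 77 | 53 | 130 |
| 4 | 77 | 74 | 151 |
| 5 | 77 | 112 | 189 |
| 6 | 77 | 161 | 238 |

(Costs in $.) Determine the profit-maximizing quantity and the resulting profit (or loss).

Profit at each row (π = 1q − TC): q=0: -77; q=1: -98; q=2: -113; q=3: -127; q=4: -147; q=5: -184; q=6: -232.
Profit is highest at q = 0. Equivalently, the lowest AVC in the table is 53/3 ≈ $17.67 at q = 3, and P = $1 falls below it — price never covers variable cost, so the firm shuts down and loses only its fixed cost.

q = 0 (shut down); profit = -$77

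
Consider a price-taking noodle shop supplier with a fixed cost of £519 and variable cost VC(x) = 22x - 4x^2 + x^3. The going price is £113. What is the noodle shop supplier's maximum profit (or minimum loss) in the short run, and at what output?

Profit = -£29 at x = 7

AVC = 22 - 4x + x^2; min AVC = £18 at x = 2. Since P = £113 ≥ min AVC, the firm produces.
With MC = 22 - 8x + 3x^2, P = MC on the upward-sloping part at x* = 7.
TR = 113·7 = 791. TC = 519 + 301 = 820. Profit = 791 − 820 = -£29.
By producing, the firm covers all variable cost plus £490 of fixed cost; shutting down would lose the full £519.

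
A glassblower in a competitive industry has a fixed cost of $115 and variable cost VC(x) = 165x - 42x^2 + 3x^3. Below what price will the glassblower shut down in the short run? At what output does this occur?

$18 per unit, at x = 7

The shutdown price is the minimum of AVC. VC = 165x - 42x^2 + 3x^3, so AVC = 165 - 42x + 3x^2.
dAVC/dx = -42 + 6x = 0 gives x = 7. min AVC = 165 - 42·7 + 3·7^2 = 18.
The firm shuts down for any P below $18.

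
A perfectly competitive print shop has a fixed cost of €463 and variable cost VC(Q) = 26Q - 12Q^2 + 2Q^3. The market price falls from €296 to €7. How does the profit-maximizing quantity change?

Output falls from 9 to 0 (the firm shuts down)

MC = 26 - 24Q + 6Q^2; the shutdown threshold is min AVC = €8 (at Q = 3).
At P = €296 ≥ min AVC, set P = MC on the rising branch: Q = 9.
At P = €7 < min AVC = €8, price no longer covers variable cost at any output, so the firm shuts down: Q = 0.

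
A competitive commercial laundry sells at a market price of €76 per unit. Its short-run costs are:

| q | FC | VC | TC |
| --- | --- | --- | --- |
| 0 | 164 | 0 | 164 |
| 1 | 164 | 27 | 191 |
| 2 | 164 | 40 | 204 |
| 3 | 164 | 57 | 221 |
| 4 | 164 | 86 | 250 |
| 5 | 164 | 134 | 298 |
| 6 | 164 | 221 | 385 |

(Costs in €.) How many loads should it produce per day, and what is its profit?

q = 5; profit = €82

Profit at each row (π = 76q − TC): q=0: -164; q=1: -115; q=2: -52; q=3: 7; q=4: 54; q=5: 82; q=6: 71.
Profit is maximized at q = 5. AVC there is 134/5 = €26.80 ≤ P, so producing beats shutting down (which would give -€164).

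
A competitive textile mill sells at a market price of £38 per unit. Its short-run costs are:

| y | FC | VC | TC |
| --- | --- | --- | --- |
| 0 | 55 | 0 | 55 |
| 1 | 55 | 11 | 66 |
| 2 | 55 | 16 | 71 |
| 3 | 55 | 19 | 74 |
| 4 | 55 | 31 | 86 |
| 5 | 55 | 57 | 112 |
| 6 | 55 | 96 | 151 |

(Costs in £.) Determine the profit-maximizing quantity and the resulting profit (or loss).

Tabulate TR − TC: y=0: -55; y=1: -28; y=2: 5; y=3: 40; y=4: 66; y=5: 78; y=6: 77.
Profit is maximized at y = 5. AVC there is 57/5 = £11.40 ≤ P, so producing beats shutting down (which would give -£55).

y = 5; profit = £78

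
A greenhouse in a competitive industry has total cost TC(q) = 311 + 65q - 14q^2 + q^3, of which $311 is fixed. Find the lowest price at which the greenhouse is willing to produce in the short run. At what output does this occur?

$16 per unit, at q = 7

The firm shuts down when price falls below the minimum of average variable cost. AVC = VC/q = 65 - 14q + q^2.
dAVC/dq = -14 + 2q = 0 gives q = 7. min AVC = 65 - 14·7 + 7^2 = 16.
For P < $16 the firm produces nothing.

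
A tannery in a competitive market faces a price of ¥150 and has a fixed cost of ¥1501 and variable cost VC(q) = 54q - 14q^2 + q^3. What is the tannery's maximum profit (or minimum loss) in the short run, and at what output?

AVC = 54 - 14q + q^2; min AVC = ¥5 at q = 7. Since P = ¥150 ≥ min AVC, the firm produces.
MC = 54 - 28q + 3q^2. Setting P = MC and taking the root on the rising branch gives q* = 12.
TR = 150·12 = 1800. TC = 1501 + 360 = 1861. Profit = 1800 − 1861 = -¥61.
That loss of ¥61 beats the ¥1501 the firm would lose by shutting down; producing recovers ¥1440 of fixed cost.

Profit = -¥61 at q = 12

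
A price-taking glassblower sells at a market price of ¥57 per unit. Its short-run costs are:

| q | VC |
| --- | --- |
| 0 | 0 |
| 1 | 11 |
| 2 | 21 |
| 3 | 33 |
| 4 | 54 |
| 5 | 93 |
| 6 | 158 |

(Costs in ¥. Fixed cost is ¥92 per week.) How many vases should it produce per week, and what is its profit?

Tabulate TR − TC: q=0: -92; q=1: -46; q=2: 1; q=3: 46; q=4: 82; q=5: 100; q=6: 92.
Profit is maximized at q = 5. AVC there is 93/5 = ¥18.60 ≤ P, so producing beats shutting down (which would give -¥92).

q = 5; profit = ¥100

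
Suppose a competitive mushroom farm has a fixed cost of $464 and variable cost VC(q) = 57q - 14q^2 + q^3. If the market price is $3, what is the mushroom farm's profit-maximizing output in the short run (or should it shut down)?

Shut down

Strip out fixed cost: VC = 57q - 14q^2 + q^3. Then AVC = 57 - 14q + q^2 and MC = 57 - 28q + 3q^2.
The AVC parabola has its vertex at q = 14/2 = 7, where AVC = 57 - 14·7 + 7^2 = $8.
With P < min AVC ($3 < $8), every unit sold adds to the loss.
The firm minimizes its loss by shutting down and losing only its fixed cost of $464.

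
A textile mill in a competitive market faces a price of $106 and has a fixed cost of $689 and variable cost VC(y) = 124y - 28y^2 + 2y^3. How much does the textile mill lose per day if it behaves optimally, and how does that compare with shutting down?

Profit = -$41 at y = 9

AVC = 124 - 28y + 2y^2 has its minimum $26 at y = 7; price $106 clears that bar, so the firm operates.
With MC = 124 - 56y + 6y^2, P = MC on the upward-sloping part at y* = 9.
TR = 106·9 = 954. TC = 689 + 306 = 995. Profit = 954 − 995 = -$41.
By producing, the firm covers all variable cost plus $648 of fixed cost; shutting down would lose the full $689.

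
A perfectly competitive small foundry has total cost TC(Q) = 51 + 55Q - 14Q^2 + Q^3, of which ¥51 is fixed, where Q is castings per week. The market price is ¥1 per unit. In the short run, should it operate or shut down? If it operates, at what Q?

Strip out fixed cost: VC = 55Q - 14Q^2 + Q^3. Then AVC = 55 - 14Q + Q^2 and MC = 55 - 28Q + 3Q^2.
The AVC parabola has its vertex at Q = 14/2 = 7, where AVC = 55 - 14·7 + 7^2 = ¥6.
Since P = ¥1 < min AVC = ¥6, price fails to cover variable cost at any output.
The firm minimizes its loss by shutting down and losing only its fixed cost of ¥51.

Shut down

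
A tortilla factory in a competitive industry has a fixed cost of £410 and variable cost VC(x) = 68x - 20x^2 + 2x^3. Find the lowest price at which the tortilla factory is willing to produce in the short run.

£18 per unit

The shutdown price is the minimum of AVC. VC = 68x - 20x^2 + 2x^3, so AVC = 68 - 20x + 2x^2.
At the minimum of AVC, MC = AVC. MC = 68 - 40x + 6x^2; setting MC = AVC gives 4x^2 - 20x = 0, so x = 5. min AVC = 18.
For P < £18 the firm produces nothing.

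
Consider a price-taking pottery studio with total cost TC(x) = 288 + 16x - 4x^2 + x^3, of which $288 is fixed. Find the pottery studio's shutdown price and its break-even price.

AVC = 16 - 4x + x^2; minimized at x = 2, giving min AVC = $12. That is the shutdown price.
ATC = 288/x + 16 - 4x + x^2. Setting dATC/dx = −288/x^2 − 4 + 2x = 0 gives x = 6 (since 2·6^3 − 4·6^2 = 288).
min ATC = 288/6 + 16 − 4·6 + 6^2 = $76. That is the break-even price.
Between these two prices the firm operates at a loss; above $76 it earns a profit.

Shutdown price = $12; break-even price = $76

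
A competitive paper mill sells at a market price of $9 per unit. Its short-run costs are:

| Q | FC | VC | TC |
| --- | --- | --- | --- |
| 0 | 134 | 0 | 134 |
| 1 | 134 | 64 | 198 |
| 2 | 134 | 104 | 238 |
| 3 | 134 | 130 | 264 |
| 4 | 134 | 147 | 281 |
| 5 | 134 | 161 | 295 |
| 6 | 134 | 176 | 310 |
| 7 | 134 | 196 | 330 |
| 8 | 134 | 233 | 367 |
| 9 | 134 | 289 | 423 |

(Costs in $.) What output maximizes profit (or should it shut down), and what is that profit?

Q = 0 (shut down); profit = -$134

Profit at each row (π = 9Q − TC): Q=0: -134; Q=1: -189; Q=2: -220; Q=3: -237; Q=4: -245; Q=5: -250; Q=6: -256; Q=7: -267; Q=8: -295; Q=9: -342.
Profit is highest at Q = 0. Equivalently, the lowest AVC in the table is 196/7 ≈ $28 at Q = 7, and P = $9 falls below it — price never covers variable cost, so the firm shuts down and loses only its fixed cost.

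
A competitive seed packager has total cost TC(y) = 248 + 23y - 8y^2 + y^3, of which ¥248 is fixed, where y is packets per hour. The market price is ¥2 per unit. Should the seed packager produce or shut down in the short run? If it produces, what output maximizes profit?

Variable cost is VC = 23y - 8y^2 + y^3, so AVC = VC/y = 23 - 8y + y^2 and MC = dTC/dy = 23 - 16y + 3y^2.
AVC is minimized where dAVC/dy = -8 + 2y = 0, at y = 4; min AVC = 23 - 8·4 + 4^2 = ¥7.
With P < min AVC (¥2 < ¥7), every unit sold adds to the loss.
The firm minimizes its loss by shutting down and losing only its fixed cost of ¥248.

Shut down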